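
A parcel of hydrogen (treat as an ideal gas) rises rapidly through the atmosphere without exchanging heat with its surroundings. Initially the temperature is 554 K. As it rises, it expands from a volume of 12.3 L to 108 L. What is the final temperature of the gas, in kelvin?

T₂ ≈ 232 K

Adiabatic: T₁V₁^(γ−1) = T₂V₂^(γ−1) ⇒ T₂ = T₁ (V₁/V₂)^(γ−1).
For a diatomic ideal gas γ = 7/5, so γ−1 = 2/5.
T₂ = 554 × (12.3/108)^(2/5) = 232.3 K.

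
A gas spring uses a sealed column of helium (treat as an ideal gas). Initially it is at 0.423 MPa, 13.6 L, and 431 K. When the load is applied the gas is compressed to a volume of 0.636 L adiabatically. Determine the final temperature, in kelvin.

T₂ ≈ 3320 K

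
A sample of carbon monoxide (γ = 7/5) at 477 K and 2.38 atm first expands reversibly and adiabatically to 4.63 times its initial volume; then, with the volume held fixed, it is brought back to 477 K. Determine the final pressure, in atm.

P₃ ≈ 0.514 atm

Adiabatic step (PV^γ = const): P₂ = 2.38×(1/4.63)^(7/5) = 0.2785 atm; T₂ = 477×(1/4.63)^(2/5) = 258.4 K.
Isochoric: P₃ = P₂(T₃/T₂) = 0.2785 × (477/258.4) = 0.514 atm.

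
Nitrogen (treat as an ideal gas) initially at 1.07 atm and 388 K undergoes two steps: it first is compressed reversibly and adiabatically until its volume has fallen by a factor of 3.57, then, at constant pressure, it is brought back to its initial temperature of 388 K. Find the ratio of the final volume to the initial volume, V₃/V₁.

For a diatomic ideal gas γ = 7/5.
Adiabatic step: V₂/V₁ = 0.2801; T₂ = T₁·3.57^(2/5) = 645.5 K.
Isobaric step: V₃/V₂ = T₃/T₂ = 388/645.5.
V₃/V₁ = (V₂/V₁)(V₃/V₂) = 0.2801 × (388/645.5) = 0.1684.

V₃/V₁ ≈ 0.168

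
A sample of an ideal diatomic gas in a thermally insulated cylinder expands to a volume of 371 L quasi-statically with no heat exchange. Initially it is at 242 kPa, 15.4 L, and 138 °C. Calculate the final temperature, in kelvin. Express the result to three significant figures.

For a reversible adiabat TV^(γ−1) is constant, so T₂ = T₁ (V₁/V₂)^(γ−1).
γ = 7/5 for a diatomic ideal gas.
T₁ = 138 °C = 411.1 K.
T₂ = 411.1 × (15.4/371)^(2/5) = 115.1 K.

T₂ ≈ 115 K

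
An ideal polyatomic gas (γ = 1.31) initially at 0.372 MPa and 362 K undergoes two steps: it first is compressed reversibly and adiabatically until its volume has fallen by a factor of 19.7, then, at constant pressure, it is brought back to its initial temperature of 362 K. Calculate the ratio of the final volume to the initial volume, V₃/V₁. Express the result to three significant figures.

V₃/V₁ ≈ 0.0201

Adiabatic step: V₂/V₁ = 0.05076; T₂ = T₁·19.7^(0.31) = 912 K.
Isobaric step: V₃/V₂ = T₃/T₂ = 362/912.
V₃/V₁ = (V₂/V₁)(V₃/V₂) = 0.05076 × (362/912) = 0.02015.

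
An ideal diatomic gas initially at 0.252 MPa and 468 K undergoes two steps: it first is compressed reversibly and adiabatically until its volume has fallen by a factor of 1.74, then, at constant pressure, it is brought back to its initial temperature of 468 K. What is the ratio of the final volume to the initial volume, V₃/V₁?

V₃/V₁ ≈ 0.461

For a diatomic ideal gas γ = 7/5.
Adiabatic step: V₂/V₁ = 0.5747; T₂ = T₁·1.74^(2/5) = 584.1 K.
Isobaric step: V₃/V₂ = T₃/T₂ = 468/584.1.
V₃/V₁ = (V₂/V₁)(V₃/V₂) = 0.5747 × (468/584.1) = 0.4605.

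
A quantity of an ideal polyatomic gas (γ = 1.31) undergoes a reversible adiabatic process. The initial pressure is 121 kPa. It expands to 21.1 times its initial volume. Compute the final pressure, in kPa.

Since PV^γ is constant along a reversible adiabat, P₂ = P₁ (V₁/V₂)^γ.
P₂ = 121 × (1/21.1)^(1.31) = 2.228 kPa.

P₂ ≈ 2.23 kPa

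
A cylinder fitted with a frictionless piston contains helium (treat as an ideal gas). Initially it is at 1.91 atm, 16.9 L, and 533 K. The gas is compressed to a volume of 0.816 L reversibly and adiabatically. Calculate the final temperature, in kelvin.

Adiabatic: T₁V₁^(γ−1) = T₂V₂^(γ−1) ⇒ T₂ = T₁ (V₁/V₂)^(γ−1).
γ = 5/3 for a monatomic ideal gas.
T₂ = 533 × (16.9/0.816)^(2/3) = 4020 K.

T₂ ≈ 4020 K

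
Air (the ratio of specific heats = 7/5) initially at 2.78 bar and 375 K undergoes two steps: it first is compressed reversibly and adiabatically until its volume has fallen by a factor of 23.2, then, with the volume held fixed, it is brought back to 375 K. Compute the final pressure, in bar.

Adiabatic step (PV^γ = const): P₂ = 2.78×23.2^(7/5) = 226.8 bar; T₂ = 375×23.2^(2/5) = 1319 K.
Isochoric: P₃ = P₂(T₃/T₂) = 226.8 × (375/1319) = 64.5 bar.

P₃ ≈ 64.5 bar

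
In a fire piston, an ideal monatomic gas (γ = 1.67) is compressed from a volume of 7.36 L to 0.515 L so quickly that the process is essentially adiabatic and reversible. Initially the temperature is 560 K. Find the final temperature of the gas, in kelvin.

T₂ ≈ 3330 K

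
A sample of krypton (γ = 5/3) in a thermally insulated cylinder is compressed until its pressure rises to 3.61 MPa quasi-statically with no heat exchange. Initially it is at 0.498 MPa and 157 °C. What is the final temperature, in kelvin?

Along an adiabat T P^((1−γ)/γ) is constant, so T₂ = T₁ (P₂/P₁)^((γ−1)/γ).
T₁ = 157 °C = 430.1 K.
T₂ = 430.1 × (3.61/0.498)^(2/5) = 950 K.

T₂ ≈ 950 K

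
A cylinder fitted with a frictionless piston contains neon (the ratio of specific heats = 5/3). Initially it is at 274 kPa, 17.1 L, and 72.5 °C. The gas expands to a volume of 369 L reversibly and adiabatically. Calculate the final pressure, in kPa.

Adiabatic: P₁V₁^γ = P₂V₂^γ ⇒ P₂ = P₁ (V₁/V₂)^γ.
P₂ = 274 × (17.1/369)^(5/3) = 1.638 kPa.

P₂ ≈ 1.64 kPa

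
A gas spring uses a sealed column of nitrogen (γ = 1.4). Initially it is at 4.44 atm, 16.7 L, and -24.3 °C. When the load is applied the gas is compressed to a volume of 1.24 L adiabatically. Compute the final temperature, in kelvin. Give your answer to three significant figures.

T₂ ≈ 704 K

For a reversible adiabat TV^(γ−1) is constant, so T₂ = T₁ (V₁/V₂)^(γ−1).
T₁ = -24.3 °C = 248.8 K.
T₂ = 248.8 × (16.7/1.24)^(0.4) = 704.1 K.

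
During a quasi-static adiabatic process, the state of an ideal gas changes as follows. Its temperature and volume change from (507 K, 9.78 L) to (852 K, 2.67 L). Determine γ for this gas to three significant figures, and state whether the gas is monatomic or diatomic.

γ ≈ 1.40; diatomic

TV^(γ−1) = const ⇒ γ − 1 = ln(T₂/T₁) / ln(V₁/V₂).
γ = 1 + ln(852/507) / ln(9.78/2.67) = 1.4.
γ ≈ 1.40 is close to 7/5, so the gas is diatomic.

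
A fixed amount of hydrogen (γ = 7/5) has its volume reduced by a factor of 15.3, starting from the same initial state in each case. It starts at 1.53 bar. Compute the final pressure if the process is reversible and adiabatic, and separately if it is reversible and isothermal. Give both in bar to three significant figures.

adiabatic: 69.7 bar; isothermal: 23.4 bar

Isothermal: P₂ = P₁(V₁/V₂) = 1.53×15.3 = 23.41 bar.
Adiabatic: P₂ = P₁(V₁/V₂)^γ = 1.53×15.3^(7/5) = 69.7 bar.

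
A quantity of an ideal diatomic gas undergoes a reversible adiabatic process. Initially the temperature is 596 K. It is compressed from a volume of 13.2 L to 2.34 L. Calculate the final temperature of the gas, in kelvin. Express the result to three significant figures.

Adiabatic: T₁V₁^(γ−1) = T₂V₂^(γ−1) ⇒ T₂ = T₁ (V₁/V₂)^(γ−1).
For a diatomic ideal gas γ = 7/5, so γ−1 = 2/5.
T₂ = 596 × (13.2/2.34)^(2/5) = 1191 K.

T₂ ≈ 1190 K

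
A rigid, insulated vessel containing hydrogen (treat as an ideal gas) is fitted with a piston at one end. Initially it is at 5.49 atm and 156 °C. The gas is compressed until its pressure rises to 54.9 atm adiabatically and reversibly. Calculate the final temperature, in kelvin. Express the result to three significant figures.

T₂ ≈ 829 K

Adiabatic: T₂/T₁ = (P₂/P₁)^((γ−1)/γ).
For a diatomic ideal gas γ = 7/5, so (γ−1)/γ = 2/7.
T₁ = 156 °C = 429.1 K.
T₂ = 429.1 × (54.9/5.49)^(2/7) = 828.6 K.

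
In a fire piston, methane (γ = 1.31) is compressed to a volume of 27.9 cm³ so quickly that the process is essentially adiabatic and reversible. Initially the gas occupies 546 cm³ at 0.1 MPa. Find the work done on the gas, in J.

P₂ = P₁(V₁/V₂)^γ = 0.1×(546/27.9)^(1.31) = 4.92 MPa.
For a reversible adiabat, W_by_gas = (P₁V₁ − P₂V₂)/(γ−1).
W_by = (100000×0.000546 − 4.92×10^6×2.79×10^-5) / (0.31) = -266.7 J.
W_on_gas = −W_by = 266.7 J.

W ≈ 267 J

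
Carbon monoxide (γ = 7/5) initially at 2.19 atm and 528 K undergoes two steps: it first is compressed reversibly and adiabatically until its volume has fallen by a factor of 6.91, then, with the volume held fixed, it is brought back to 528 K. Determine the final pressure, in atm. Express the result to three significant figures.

Adiabatic step (PV^γ = const): P₂ = 2.19×6.91^(7/5) = 32.79 atm; T₂ = 528×6.91^(2/5) = 1144 K.
Isochoric: P₃ = P₂(T₃/T₂) = 32.79 × (528/1144) = 15.13 atm.

P₃ ≈ 15.1 atm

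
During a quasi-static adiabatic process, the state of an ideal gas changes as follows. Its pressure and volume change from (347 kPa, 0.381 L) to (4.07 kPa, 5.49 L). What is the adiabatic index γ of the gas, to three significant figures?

γ ≈ 1.67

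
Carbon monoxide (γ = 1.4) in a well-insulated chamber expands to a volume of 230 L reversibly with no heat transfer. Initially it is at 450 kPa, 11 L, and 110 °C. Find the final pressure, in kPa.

P₂ ≈ 6.38 kPa

Since PV^γ is constant along a reversible adiabat, P₂ = P₁ (V₁/V₂)^γ.
P₂ = 450 × (11/230)^(1.4) = 6.379 kPa.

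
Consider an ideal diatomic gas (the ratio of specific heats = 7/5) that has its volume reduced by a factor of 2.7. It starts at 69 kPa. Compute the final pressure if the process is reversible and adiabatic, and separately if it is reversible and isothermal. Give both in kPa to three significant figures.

adiabatic: 277 kPa; isothermal: 186 kPa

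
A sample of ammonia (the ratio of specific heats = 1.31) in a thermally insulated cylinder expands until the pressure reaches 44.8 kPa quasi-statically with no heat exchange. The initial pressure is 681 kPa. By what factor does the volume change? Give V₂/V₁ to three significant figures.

From PV^γ = const, V₂/V₁ = (P₁/P₂)^(1/γ).
V₂/V₁ = (681/44.8)^(0.763) = 7.983.

V₂/V₁ ≈ 7.98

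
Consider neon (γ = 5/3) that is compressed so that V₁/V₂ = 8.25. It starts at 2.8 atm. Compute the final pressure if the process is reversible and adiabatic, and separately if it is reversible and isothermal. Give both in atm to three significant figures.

adiabatic: 94.3 atm; isothermal: 23.1 atm

Isothermal: P₂ = P₁(V₁/V₂) = 2.8×8.25 = 23.1 atm.
Adiabatic: P₂ = P₁(V₁/V₂)^γ = 2.8×8.25^(5/3) = 94.32 atm.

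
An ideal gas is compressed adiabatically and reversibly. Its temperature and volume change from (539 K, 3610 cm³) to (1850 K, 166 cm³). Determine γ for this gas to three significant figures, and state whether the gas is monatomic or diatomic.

TV^(γ−1) = const ⇒ γ − 1 = ln(T₂/T₁) / ln(V₁/V₂).
γ = 1 + ln(1850/539) / ln(3610/166) = 1.4.
γ ≈ 1.40 is close to 7/5, so the gas is diatomic.

γ ≈ 1.40; diatomic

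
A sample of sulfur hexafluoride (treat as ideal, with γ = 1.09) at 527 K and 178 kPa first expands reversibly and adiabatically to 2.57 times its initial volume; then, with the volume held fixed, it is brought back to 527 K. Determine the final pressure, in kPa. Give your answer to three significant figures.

P₃ ≈ 69.3 kPa

Adiabatic step (PV^γ = const): P₂ = 178×(1/2.57)^(1.09) = 63.62 kPa; T₂ = 527×(1/2.57)^(0.09) = 484.1 K.
Isochoric: P₃ = P₂(T₃/T₂) = 63.62 × (527/484.1) = 69.26 kPa.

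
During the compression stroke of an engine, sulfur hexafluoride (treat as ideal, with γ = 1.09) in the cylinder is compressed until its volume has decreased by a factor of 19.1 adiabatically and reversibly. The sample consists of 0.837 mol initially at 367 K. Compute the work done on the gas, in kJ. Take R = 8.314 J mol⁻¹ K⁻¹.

W ≈ 8.63 kJ

For a reversible adiabat TV^(γ−1) is constant, so T₂ = T₁ (V₁/V₂)^(γ−1).
T₂ = 367 × 19.1^(0.09) = 478.6 K.
Q = 0, so ΔU = W_on_gas = nCᵥΔT with Cᵥ = R/(γ−1) = 92.38 J/(mol·K).
ΔU = 0.837 × 92.38 × (478.6 − 367) = 8628 J.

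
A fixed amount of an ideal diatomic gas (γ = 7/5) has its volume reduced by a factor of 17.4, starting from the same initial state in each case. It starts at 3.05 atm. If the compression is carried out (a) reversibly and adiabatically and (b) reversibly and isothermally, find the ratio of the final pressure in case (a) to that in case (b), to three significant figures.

Isothermal: P_b = P₁(V₁/V₂) = 3.05×17.4.
Adiabatic: P_a = P₁(V₁/V₂)^γ = 3.05×17.4^(7/5).
P_a/P_b = (V₁/V₂)^(γ−1) = 17.4^(2/5) = 3.135.

P_adiabatic / P_isothermal ≈ 3.13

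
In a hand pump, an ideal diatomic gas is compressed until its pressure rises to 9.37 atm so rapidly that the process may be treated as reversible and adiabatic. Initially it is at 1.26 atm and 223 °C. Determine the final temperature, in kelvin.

Adiabatic: T₂/T₁ = (P₂/P₁)^((γ−1)/γ).
For a diatomic ideal gas γ = 7/5, so (γ−1)/γ = 2/7.
T₁ = 223 °C = 496.1 K.
T₂ = 496.1 × (9.37/1.26)^(2/7) = 880.2 K.

T₂ ≈ 880 K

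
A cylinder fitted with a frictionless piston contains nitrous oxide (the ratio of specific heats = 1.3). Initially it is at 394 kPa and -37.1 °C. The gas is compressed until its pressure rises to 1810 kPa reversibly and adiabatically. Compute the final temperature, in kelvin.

T₂ ≈ 336 K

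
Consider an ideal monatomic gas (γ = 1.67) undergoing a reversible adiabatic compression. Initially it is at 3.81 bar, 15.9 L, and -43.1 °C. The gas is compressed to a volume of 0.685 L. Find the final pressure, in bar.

P₂ ≈ 727 bar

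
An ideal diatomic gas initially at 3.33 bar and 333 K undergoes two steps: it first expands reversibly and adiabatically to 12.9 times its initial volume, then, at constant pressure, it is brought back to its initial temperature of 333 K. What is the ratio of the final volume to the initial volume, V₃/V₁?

V₃/V₁ ≈ 35.9

For a diatomic ideal gas γ = 7/5.
Adiabatic step: V₂/V₁ = 12.9; T₂ = T₁·(1/12.9)^(2/5) = 119.7 K.
Isobaric step: V₃/V₂ = T₃/T₂ = 333/119.7.
V₃/V₁ = (V₂/V₁)(V₃/V₂) = 12.9 × (333/119.7) = 35.88.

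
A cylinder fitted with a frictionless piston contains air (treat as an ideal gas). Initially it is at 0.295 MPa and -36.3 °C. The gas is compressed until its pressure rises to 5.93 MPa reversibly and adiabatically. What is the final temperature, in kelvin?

Adiabatic: T₂/T₁ = (P₂/P₁)^((γ−1)/γ).
For a diatomic ideal gas γ = 7/5, so (γ−1)/γ = 2/7.
T₁ = -36.3 °C = 236.8 K.
T₂ = 236.8 × (5.93/0.295)^(2/7) = 558.2 K.

T₂ ≈ 558 K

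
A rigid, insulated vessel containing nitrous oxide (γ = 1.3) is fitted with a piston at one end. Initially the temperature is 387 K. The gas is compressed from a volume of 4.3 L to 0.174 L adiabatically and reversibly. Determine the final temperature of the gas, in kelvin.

T₂ ≈ 1010 K

For a reversible adiabat TV^(γ−1) is constant, so T₂ = T₁ (V₁/V₂)^(γ−1).
T₂ = 387 × (4.3/0.174)^(0.3) = 1013 K.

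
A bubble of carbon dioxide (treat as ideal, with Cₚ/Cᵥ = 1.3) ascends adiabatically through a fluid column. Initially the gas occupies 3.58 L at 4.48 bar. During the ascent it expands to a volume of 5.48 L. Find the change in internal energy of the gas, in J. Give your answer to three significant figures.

ΔU ≈ -641 J

P₂ = P₁(V₁/V₂)^γ = 4.48×(3.58/5.48)^(1.3) = 2.576 bar.
For a reversible adiabat, W_by_gas = (P₁V₁ − P₂V₂)/(γ−1).
W_by = (448000×0.00358 − 257600×0.00548) / (0.3) = 641 J.
Q = 0 ⇒ ΔU = −W_by = -641 J.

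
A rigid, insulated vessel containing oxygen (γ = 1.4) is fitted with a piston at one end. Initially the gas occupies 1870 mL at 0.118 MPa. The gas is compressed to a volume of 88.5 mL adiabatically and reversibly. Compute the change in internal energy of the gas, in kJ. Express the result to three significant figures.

ΔU ≈ 1.32 kJ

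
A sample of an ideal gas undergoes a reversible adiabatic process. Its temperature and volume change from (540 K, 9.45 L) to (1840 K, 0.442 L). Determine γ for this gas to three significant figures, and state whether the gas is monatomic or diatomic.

TV^(γ−1) = const ⇒ γ − 1 = ln(T₂/T₁) / ln(V₁/V₂).
γ = 1 + ln(1840/540) / ln(9.45/0.442) = 1.4.
γ ≈ 1.40 is close to 7/5, so the gas is diatomic.

γ ≈ 1.40; diatomic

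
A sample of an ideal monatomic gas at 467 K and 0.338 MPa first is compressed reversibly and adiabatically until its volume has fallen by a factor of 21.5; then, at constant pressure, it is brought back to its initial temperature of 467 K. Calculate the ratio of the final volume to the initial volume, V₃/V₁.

For a monatomic ideal gas γ = 5/3.
Adiabatic step: V₂/V₁ = 0.04651; T₂ = T₁·21.5^(2/3) = 3611 K.
Isobaric step: V₃/V₂ = T₃/T₂ = 467/3611.
V₃/V₁ = (V₂/V₁)(V₃/V₂) = 0.04651 × (467/3611) = 0.006015.

V₃/V₁ ≈ 0.00602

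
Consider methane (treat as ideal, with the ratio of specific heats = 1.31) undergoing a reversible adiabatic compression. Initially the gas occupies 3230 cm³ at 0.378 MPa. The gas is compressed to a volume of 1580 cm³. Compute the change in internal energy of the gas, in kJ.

ΔU ≈ 0.977 kJ

P₂ = P₁(V₁/V₂)^γ = 0.378×(3230/1580)^(1.31) = 0.9645 MPa.
For a reversible adiabat, W_by_gas = (P₁V₁ − P₂V₂)/(γ−1).
W_by = (378000×0.00323 − 964500×0.00158) / (0.31) = -977.4 J.
Q = 0 ⇒ ΔU = −W_by = 977.4 J.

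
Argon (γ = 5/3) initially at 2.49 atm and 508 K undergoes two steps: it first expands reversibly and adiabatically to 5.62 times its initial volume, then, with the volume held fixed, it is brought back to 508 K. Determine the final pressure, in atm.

Adiabatic step (PV^γ = const): P₂ = 2.49×(1/5.62)^(5/3) = 0.1402 atm; T₂ = 508×(1/5.62)^(2/3) = 160.7 K.
Isochoric: P₃ = P₂(T₃/T₂) = 0.1402 × (508/160.7) = 0.4431 atm.

P₃ ≈ 0.443 atm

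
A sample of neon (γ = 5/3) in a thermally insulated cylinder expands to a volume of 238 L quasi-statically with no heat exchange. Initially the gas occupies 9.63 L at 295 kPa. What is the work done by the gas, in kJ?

P₂ = P₁(V₁/V₂)^γ = 295×(9.63/238)^(5/3) = 1.407 kPa.
For a reversible adiabat, W_by_gas = (P₁V₁ − P₂V₂)/(γ−1).
W_by = (295000×0.00963 − 1407×0.238) / (2/3) = 3759 J.

W ≈ 3.76 kJ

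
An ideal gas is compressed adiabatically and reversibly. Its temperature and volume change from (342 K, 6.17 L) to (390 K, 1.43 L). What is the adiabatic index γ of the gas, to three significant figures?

γ ≈ 1.09

TV^(γ−1) = const ⇒ γ − 1 = ln(T₂/T₁) / ln(V₁/V₂).
γ = 1 + ln(390/342) / ln(6.17/1.43) = 1.09.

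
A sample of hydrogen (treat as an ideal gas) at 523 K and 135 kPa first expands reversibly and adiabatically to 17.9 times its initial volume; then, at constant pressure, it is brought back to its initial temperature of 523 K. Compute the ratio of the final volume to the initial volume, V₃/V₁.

V₃/V₁ ≈ 56.8

For a diatomic ideal gas γ = 7/5.
Adiabatic step: V₂/V₁ = 17.9; T₂ = T₁·(1/17.9)^(2/5) = 165 K.
Isobaric step: V₃/V₂ = T₃/T₂ = 523/165.
V₃/V₁ = (V₂/V₁)(V₃/V₂) = 17.9 × (523/165) = 56.75.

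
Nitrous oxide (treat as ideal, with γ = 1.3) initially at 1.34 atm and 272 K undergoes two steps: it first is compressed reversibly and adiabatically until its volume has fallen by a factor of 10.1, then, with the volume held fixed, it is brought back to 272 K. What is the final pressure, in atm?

P₃ ≈ 13.5 atm

Adiabatic step (PV^γ = const): P₂ = 1.34×10.1^(1.3) = 27.08 atm; T₂ = 272×10.1^(0.3) = 544.3 K.
Isochoric: P₃ = P₂(T₃/T₂) = 27.08 × (272/544.3) = 13.53 atm.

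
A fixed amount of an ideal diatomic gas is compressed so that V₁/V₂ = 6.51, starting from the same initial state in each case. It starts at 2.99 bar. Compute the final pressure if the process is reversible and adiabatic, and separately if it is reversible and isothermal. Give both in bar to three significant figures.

adiabatic: 41.2 bar; isothermal: 19.5 bar

For a diatomic ideal gas γ = 7/5.
Isothermal: P₂ = P₁(V₁/V₂) = 2.99×6.51 = 19.46 bar.
Adiabatic: P₂ = P₁(V₁/V₂)^γ = 2.99×6.51^(7/5) = 41.18 bar.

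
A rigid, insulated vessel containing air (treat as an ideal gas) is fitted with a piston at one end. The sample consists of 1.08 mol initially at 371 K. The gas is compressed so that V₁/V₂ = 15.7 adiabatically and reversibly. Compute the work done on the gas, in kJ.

Adiabatic: T₁V₁^(γ−1) = T₂V₂^(γ−1) ⇒ T₂ = T₁ (V₁/V₂)^(γ−1).
γ = 7/5 for a diatomic ideal gas, so γ−1 = 2/5.
T₂ = 371 × 15.7^(2/5) = 1116 K.
Q = 0, so ΔU = W_on_gas = nCᵥΔT with Cᵥ = R/(γ−1) = 20.79 J/(mol·K).
ΔU = 1.08 × 20.79 × (1116 − 371) = 16730 J.

W ≈ 16.7 kJ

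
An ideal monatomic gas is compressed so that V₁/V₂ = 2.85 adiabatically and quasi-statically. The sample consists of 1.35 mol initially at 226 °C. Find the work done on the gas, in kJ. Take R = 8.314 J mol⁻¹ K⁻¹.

W ≈ 8.49 kJ

Adiabatic: T₁V₁^(γ−1) = T₂V₂^(γ−1) ⇒ T₂ = T₁ (V₁/V₂)^(γ−1).
γ = 5/3 for a monatomic ideal gas, so γ−1 = 2/3.
T₁ = 226 °C = 499.1 K.
T₂ = 499.1 × 2.85^(2/3) = 1003 K.
Q = 0, so ΔU = W_on_gas = nCᵥΔT with Cᵥ = R/(γ−1) = 12.47 J/(mol·K).
ΔU = 1.35 × 12.47 × (1003 − 499.1) = 8489 J.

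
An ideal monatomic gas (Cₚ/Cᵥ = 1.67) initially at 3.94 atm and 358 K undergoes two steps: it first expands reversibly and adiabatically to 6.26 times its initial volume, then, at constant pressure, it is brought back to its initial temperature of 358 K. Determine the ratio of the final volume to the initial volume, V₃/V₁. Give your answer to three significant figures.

V₃/V₁ ≈ 21.4

Adiabatic step: V₂/V₁ = 6.26; T₂ = T₁·(1/6.26)^(0.67) = 104.8 K.
Isobaric step: V₃/V₂ = T₃/T₂ = 358/104.8.
V₃/V₁ = (V₂/V₁)(V₃/V₂) = 6.26 × (358/104.8) = 21.39.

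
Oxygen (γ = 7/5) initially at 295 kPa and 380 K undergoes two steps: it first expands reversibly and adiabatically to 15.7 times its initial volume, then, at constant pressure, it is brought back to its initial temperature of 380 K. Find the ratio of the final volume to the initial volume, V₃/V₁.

V₃/V₁ ≈ 47.2

Adiabatic step: V₂/V₁ = 15.7; T₂ = T₁·(1/15.7)^(2/5) = 126.3 K.
Isobaric step: V₃/V₂ = T₃/T₂ = 380/126.3.
V₃/V₁ = (V₂/V₁)(V₃/V₂) = 15.7 × (380/126.3) = 47.23.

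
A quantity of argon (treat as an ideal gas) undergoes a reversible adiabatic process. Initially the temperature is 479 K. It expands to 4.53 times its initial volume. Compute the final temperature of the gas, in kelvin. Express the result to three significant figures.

Adiabatic: T₁V₁^(γ−1) = T₂V₂^(γ−1) ⇒ T₂ = T₁ (V₁/V₂)^(γ−1).
For a monatomic ideal gas γ = 5/3, so γ−1 = 2/3.
T₂ = 479 × (1/4.53)^(2/3) = 175 K.

T₂ ≈ 175 K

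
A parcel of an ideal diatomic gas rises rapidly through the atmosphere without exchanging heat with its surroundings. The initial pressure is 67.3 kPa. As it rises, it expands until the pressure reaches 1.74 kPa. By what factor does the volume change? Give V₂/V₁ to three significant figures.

From PV^γ = const, V₂/V₁ = (P₁/P₂)^(1/γ).
For a diatomic ideal gas γ = 7/5.
V₂/V₁ = (67.3/1.74)^(5/7) = 13.61.

V₂/V₁ ≈ 13.6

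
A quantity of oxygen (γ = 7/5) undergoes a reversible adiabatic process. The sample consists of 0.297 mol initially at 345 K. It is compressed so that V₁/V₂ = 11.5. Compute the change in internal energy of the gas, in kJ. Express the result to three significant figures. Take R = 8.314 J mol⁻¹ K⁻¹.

ΔU ≈ 3.53 kJ

Adiabatic: T₁V₁^(γ−1) = T₂V₂^(γ−1) ⇒ T₂ = T₁ (V₁/V₂)^(γ−1).
T₂ = 345 × 11.5^(2/5) = 916.4 K.
Q = 0, so ΔU = W_on_gas = nCᵥΔT with Cᵥ = R/(γ−1) = 20.79 J/(mol·K).
ΔU = 0.297 × 20.79 × (916.4 − 345) = 3528 J.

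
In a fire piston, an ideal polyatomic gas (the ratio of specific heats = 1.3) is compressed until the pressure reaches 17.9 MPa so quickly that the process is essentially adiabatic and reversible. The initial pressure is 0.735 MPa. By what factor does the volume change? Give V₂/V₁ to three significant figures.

V₂/V₁ ≈ 0.0858

From PV^γ = const, V₂/V₁ = (P₁/P₂)^(1/γ).
V₂/V₁ = (0.735/17.9)^(0.769) = 0.08578.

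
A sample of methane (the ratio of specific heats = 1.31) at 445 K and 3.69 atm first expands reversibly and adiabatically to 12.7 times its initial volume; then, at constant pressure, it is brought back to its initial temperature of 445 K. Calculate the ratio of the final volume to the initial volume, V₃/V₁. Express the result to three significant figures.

V₃/V₁ ≈ 27.9

Adiabatic step: V₂/V₁ = 12.7; T₂ = T₁·(1/12.7)^(0.31) = 202.4 K.
Isobaric step: V₃/V₂ = T₃/T₂ = 445/202.4.
V₃/V₁ = (V₂/V₁)(V₃/V₂) = 12.7 × (445/202.4) = 27.92.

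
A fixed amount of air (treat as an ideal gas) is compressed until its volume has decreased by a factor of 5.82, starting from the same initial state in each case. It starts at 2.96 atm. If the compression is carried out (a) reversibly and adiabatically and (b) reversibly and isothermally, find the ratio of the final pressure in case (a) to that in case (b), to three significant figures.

For a diatomic ideal gas γ = 7/5.
Isothermal: P_b = P₁(V₁/V₂) = 2.96×5.82.
Adiabatic: P_a = P₁(V₁/V₂)^γ = 2.96×5.82^(7/5).
P_a/P_b = (V₁/V₂)^(γ−1) = 5.82^(2/5) = 2.023.

P_adiabatic / P_isothermal ≈ 2.02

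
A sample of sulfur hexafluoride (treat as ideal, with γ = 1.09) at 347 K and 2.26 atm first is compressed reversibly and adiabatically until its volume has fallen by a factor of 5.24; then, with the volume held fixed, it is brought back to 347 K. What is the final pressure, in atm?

P₃ ≈ 11.8 atm

Adiabatic step (PV^γ = const): P₂ = 2.26×5.24^(1.09) = 13.75 atm; T₂ = 347×5.24^(0.09) = 402.8 K.
Isochoric: P₃ = P₂(T₃/T₂) = 13.75 × (347/402.8) = 11.84 atm.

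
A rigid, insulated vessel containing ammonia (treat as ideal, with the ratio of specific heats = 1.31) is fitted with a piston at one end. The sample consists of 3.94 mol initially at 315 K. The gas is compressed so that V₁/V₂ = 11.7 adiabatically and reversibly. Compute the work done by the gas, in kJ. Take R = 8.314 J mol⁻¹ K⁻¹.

W ≈ -38.1 kJ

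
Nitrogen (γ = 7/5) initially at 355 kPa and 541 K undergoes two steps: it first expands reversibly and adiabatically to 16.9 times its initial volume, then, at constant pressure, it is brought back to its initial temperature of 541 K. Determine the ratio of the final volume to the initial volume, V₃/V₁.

V₃/V₁ ≈ 52.4

Adiabatic step: V₂/V₁ = 16.9; T₂ = T₁·(1/16.9)^(2/5) = 174.6 K.
Isobaric step: V₃/V₂ = T₃/T₂ = 541/174.6.
V₃/V₁ = (V₂/V₁)(V₃/V₂) = 16.9 × (541/174.6) = 52.37.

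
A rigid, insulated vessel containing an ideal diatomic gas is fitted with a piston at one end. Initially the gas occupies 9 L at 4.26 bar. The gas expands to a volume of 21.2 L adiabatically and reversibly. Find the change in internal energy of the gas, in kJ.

γ = 7/5 for a diatomic ideal gas.
P₂ = P₁(V₁/V₂)^γ = 4.26×(9/21.2)^(7/5) = 1.284 bar.
For a reversible adiabat, W_by_gas = (P₁V₁ − P₂V₂)/(γ−1).
W_by = (426000×0.009 − 128400×0.0212) / (2/5) = 2781 J.
Q = 0 ⇒ ΔU = −W_by = -2781 J.

ΔU ≈ -2.78 kJ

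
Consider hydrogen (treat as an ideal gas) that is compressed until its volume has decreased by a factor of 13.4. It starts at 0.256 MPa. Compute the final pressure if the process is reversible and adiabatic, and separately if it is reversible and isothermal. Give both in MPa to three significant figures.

For a diatomic ideal gas γ = 7/5.
Isothermal: P₂ = P₁(V₁/V₂) = 0.256×13.4 = 3.43 MPa.
Adiabatic: P₂ = P₁(V₁/V₂)^γ = 0.256×13.4^(7/5) = 9.687 MPa.

adiabatic: 9.69 MPa; isothermal: 3.43 MPa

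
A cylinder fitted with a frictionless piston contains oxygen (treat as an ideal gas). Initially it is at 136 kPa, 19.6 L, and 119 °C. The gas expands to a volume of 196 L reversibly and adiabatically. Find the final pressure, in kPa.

Since PV^γ is constant along a reversible adiabat, P₂ = P₁ (V₁/V₂)^γ.
γ = 7/5 for a diatomic ideal gas.
P₂ = 136 × (19.6/196)^(7/5) = 5.414 kPa.

P₂ ≈ 5.41 kPa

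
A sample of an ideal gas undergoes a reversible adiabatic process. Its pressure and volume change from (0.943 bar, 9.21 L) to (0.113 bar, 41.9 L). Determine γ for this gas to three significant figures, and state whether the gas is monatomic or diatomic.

PV^γ = const ⇒ γ = ln(P₂/P₁) / ln(V₁/V₂).
γ = ln(0.113/0.943) / ln(9.21/41.9) = 1.4.
γ ≈ 1.40 is close to 7/5, so the gas is diatomic.

γ ≈ 1.40; diatomic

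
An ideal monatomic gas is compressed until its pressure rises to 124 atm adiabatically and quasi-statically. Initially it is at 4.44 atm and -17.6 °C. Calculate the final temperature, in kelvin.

T₂ ≈ 968 K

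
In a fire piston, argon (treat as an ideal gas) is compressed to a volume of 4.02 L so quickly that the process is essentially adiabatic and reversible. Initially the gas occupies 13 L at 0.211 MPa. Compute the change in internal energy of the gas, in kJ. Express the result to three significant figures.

ΔU ≈ 4.88 kJ

γ = 5/3 for a monatomic ideal gas.
P₂ = P₁(V₁/V₂)^γ = 0.211×(13/4.02)^(5/3) = 1.492 MPa.
For a reversible adiabat, W_by_gas = (P₁V₁ − P₂V₂)/(γ−1).
W_by = (211000×0.013 − 1.492×10^6×0.00402) / (2/3) = -4883 J.
Q = 0 ⇒ ΔU = −W_by = 4883 J.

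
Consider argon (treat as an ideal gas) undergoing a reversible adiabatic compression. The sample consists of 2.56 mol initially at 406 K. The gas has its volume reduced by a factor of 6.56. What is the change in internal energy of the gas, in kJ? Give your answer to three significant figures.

ΔU ≈ 32.5 kJ

For a reversible adiabat TV^(γ−1) is constant, so T₂ = T₁ (V₁/V₂)^(γ−1).
γ = 5/3 for a monatomic ideal gas, so γ−1 = 2/3.
T₂ = 406 × 6.56^(2/3) = 1423 K.
Q = 0, so ΔU = W_on_gas = nCᵥΔT with Cᵥ = R/(γ−1) = 12.47 J/(mol·K).
ΔU = 2.56 × 12.47 × (1423 − 406) = 32460 J.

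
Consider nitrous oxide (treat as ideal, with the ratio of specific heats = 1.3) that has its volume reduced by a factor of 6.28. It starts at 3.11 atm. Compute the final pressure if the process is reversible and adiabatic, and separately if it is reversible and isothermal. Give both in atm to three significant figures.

adiabatic: 33.9 atm; isothermal: 19.5 atm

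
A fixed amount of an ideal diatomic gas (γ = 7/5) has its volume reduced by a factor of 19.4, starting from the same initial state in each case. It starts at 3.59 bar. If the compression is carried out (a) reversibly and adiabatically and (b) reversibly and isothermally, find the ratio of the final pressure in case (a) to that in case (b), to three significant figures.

P_adiabatic / P_isothermal ≈ 3.27

Isothermal: P_b = P₁(V₁/V₂) = 3.59×19.4.
Adiabatic: P_a = P₁(V₁/V₂)^γ = 3.59×19.4^(7/5).
P_a/P_b = (V₁/V₂)^(γ−1) = 19.4^(2/5) = 3.274.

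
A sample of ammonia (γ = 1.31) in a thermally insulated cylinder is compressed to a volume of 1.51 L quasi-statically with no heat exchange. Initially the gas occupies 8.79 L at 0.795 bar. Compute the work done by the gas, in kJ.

P₂ = P₁(V₁/V₂)^γ = 0.795×(8.79/1.51)^(1.31) = 7.99 bar.
For a reversible adiabat, W_by_gas = (P₁V₁ − P₂V₂)/(γ−1).
W_by = (79500×0.00879 − 799000×0.00151) / (0.31) = -1638 J.

W ≈ -1.64 kJ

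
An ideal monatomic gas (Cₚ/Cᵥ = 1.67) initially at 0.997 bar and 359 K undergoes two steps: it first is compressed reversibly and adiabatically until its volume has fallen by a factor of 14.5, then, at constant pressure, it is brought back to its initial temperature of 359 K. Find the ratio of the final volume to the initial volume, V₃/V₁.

V₃/V₁ ≈ 0.0115

Adiabatic step: V₂/V₁ = 0.06897; T₂ = T₁·14.5^(0.67) = 2154 K.
Isobaric step: V₃/V₂ = T₃/T₂ = 359/2154.
V₃/V₁ = (V₂/V₁)(V₃/V₂) = 0.06897 × (359/2154) = 0.0115.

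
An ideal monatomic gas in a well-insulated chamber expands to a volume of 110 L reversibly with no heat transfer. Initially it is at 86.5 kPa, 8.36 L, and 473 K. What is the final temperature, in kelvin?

T₂ ≈ 84.9 K

For a reversible adiabat TV^(γ−1) is constant, so T₂ = T₁ (V₁/V₂)^(γ−1).
γ = 5/3 for a monatomic ideal gas.
T₂ = 473 × (8.36/110)^(2/3) = 84.87 K.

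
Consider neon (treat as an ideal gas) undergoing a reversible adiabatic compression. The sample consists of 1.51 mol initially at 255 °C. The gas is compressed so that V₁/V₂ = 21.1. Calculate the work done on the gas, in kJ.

W ≈ 66.0 kJ

For a reversible adiabat TV^(γ−1) is constant, so T₂ = T₁ (V₁/V₂)^(γ−1).
γ = 5/3 for a monatomic ideal gas, so γ−1 = 2/3.
T₁ = 255 °C = 528.1 K.
T₂ = 528.1 × 21.1^(2/3) = 4033 K.
Q = 0, so ΔU = W_on_gas = nCᵥΔT with Cᵥ = R/(γ−1) = 12.47 J/(mol·K).
ΔU = 1.51 × 12.47 × (4033 − 528.1) = 66000 J.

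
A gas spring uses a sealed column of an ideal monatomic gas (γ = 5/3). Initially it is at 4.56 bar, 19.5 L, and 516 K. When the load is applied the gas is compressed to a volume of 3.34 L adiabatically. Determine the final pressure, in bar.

Since PV^γ is constant along a reversible adiabat, P₂ = P₁ (V₁/V₂)^γ.
P₂ = 4.56 × (19.5/3.34)^(5/3) = 86.32 bar.

P₂ ≈ 86.3 bar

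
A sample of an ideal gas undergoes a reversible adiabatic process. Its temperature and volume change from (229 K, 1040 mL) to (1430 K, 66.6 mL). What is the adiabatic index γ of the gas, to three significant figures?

γ ≈ 1.67

TV^(γ−1) = const ⇒ γ − 1 = ln(T₂/T₁) / ln(V₁/V₂).
γ = 1 + ln(1430/229) / ln(1040/66.6) = 1.666.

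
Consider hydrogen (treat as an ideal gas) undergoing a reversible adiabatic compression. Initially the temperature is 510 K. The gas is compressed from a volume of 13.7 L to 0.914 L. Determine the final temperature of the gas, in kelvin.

T₂ ≈ 1510 K

For a reversible adiabat TV^(γ−1) is constant, so T₂ = T₁ (V₁/V₂)^(γ−1).
For a diatomic ideal gas γ = 7/5, so γ−1 = 2/5.
T₂ = 510 × (13.7/0.914)^(2/5) = 1506 K.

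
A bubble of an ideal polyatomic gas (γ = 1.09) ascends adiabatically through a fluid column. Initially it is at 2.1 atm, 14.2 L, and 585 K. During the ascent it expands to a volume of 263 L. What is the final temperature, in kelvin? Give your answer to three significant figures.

T₂ ≈ 450 K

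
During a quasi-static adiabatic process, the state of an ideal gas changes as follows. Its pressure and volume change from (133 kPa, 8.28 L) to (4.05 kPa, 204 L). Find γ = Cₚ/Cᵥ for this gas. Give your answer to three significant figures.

γ ≈ 1.09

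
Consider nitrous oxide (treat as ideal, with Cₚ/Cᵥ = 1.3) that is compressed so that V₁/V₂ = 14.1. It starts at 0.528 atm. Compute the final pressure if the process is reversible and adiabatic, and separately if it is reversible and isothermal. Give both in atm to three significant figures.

adiabatic: 16.5 atm; isothermal: 7.44 atm

Isothermal: P₂ = P₁(V₁/V₂) = 0.528×14.1 = 7.445 atm.
Adiabatic: P₂ = P₁(V₁/V₂)^γ = 0.528×14.1^(1.3) = 16.47 atm.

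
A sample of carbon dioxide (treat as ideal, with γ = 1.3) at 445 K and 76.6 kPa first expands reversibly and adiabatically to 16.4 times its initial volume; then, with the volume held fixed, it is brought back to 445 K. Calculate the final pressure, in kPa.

P₃ ≈ 4.67 kPa

Adiabatic step (PV^γ = const): P₂ = 76.6×(1/16.4)^(1.3) = 2.018 kPa; T₂ = 445×(1/16.4)^(0.3) = 192.3 K.
Isochoric: P₃ = P₂(T₃/T₂) = 2.018 × (445/192.3) = 4.671 kPa.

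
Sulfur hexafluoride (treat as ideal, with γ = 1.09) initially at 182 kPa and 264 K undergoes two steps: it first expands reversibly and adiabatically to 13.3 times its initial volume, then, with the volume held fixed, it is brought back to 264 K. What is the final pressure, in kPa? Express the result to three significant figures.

Adiabatic step (PV^γ = const): P₂ = 182×(1/13.3)^(1.09) = 10.84 kPa; T₂ = 264×(1/13.3)^(0.09) = 209.1 K.
Isochoric: P₃ = P₂(T₃/T₂) = 10.84 × (264/209.1) = 13.68 kPa.

P₃ ≈ 13.7 kPa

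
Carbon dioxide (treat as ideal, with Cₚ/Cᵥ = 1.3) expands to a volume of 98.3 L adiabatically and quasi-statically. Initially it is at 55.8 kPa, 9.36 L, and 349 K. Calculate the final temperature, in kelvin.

T₂ ≈ 172 K

For a reversible adiabat TV^(γ−1) is constant, so T₂ = T₁ (V₁/V₂)^(γ−1).
T₂ = 349 × (9.36/98.3)^(0.3) = 172.4 K.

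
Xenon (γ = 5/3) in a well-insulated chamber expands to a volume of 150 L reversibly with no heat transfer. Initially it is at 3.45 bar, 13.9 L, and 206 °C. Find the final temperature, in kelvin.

T₂ ≈ 98.1 K

For a reversible adiabat TV^(γ−1) is constant, so T₂ = T₁ (V₁/V₂)^(γ−1).
T₁ = 206 °C = 479.1 K.
T₂ = 479.1 × (13.9/150)^(2/3) = 98.12 K.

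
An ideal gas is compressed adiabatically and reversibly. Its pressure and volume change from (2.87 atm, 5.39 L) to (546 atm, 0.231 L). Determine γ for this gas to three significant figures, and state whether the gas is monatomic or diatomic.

PV^γ = const ⇒ γ = ln(P₂/P₁) / ln(V₁/V₂).
γ = ln(546/2.87) / ln(5.39/0.231) = 1.666.
γ ≈ 1.67 is close to 5/3, so the gas is monatomic.

γ ≈ 1.67; monatomic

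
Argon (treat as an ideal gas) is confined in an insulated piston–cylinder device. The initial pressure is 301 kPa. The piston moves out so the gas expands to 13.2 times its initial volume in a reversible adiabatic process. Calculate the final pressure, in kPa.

P₂ ≈ 4.08 kPa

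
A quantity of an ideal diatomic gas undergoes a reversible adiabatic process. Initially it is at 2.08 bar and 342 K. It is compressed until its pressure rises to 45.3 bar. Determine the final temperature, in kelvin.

T₂ ≈ 825 K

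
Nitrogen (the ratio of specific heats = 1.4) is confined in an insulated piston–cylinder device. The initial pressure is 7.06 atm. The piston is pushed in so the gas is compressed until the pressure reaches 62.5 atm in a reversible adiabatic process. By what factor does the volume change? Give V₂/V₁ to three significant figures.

From PV^γ = const, V₂/V₁ = (P₁/P₂)^(1/γ).
V₂/V₁ = (7.06/62.5)^(0.714) = 0.2106.

V₂/V₁ ≈ 0.211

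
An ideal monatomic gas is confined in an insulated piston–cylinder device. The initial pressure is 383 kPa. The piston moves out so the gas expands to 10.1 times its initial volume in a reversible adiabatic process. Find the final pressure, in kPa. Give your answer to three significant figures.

Since PV^γ is constant along a reversible adiabat, P₂ = P₁ (V₁/V₂)^γ.
For a monatomic ideal gas γ = 5/3.
P₂ = 383 × (1/10.1)^(5/3) = 8.116 kPa.

P₂ ≈ 8.12 kPa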